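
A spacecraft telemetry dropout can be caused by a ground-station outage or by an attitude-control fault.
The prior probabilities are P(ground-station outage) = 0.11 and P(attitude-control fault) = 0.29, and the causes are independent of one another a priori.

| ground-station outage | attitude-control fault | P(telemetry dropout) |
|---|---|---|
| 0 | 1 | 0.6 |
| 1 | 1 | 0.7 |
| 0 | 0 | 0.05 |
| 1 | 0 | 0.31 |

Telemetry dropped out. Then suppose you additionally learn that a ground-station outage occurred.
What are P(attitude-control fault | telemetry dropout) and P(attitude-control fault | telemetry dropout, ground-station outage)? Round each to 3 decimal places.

P(telemetry dropout) = 0.05*0.89*0.71 + 0.6*0.89*0.29 + 0.31*0.11*0.71 + 0.7*0.11*0.29 = 0.031595 + 0.154860 + 0.024211 + 0.022330 = 0.232996
Of this, 0.177190 comes from 0.154860 + 0.022330 (the attitude-control fault=true cases).
Hence the posterior is 0.177190/0.232996 ≈ 0.760.

Now condition on the additional information:
P(telemetry dropout | ground-station outage) = 0.31×0.71 + 0.7×0.29 = 0.220100 + 0.203000 = 0.423100
The attitude-control fault-present share is 0.7×0.29 = 0.203000.
Hence the posterior is 0.203000/0.423100 ≈ 0.480.

P(attitude-control fault | telemetry dropout) ≈ 0.760; P(attitude-control fault | telemetry dropout, ground-station outage) ≈ 0.480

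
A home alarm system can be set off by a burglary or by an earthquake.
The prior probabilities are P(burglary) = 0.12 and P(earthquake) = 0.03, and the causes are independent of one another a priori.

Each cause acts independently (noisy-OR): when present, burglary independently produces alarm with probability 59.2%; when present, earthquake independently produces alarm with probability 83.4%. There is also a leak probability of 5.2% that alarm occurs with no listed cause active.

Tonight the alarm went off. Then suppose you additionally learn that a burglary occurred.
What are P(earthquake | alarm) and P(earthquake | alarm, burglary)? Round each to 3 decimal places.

Under noisy-OR, P(alarm | causes) = 1 − (1−0.052)·∏(1−qᵢ) over the active causes.
P(alarm) = 0.052×0.88×0.97 + 0.842632×0.88×0.03 + 0.613216×0.12×0.97 + 0.935794×0.12×0.03 = 0.044387 + 0.022245 + 0.071378 + 0.003369 = 0.141379
Restricting to configurations with earthquake present: 0.022245 + 0.003369 = 0.025614.
So P(earthquake | alarm) = 0.025614/0.141379 ≈ 0.181.

Now condition on the additional information:
By total probability over both values of earthquake:
  P(alarm | burglary) = 0.613216×0.97 + 0.935794×0.03
        = 0.594820 + 0.028074 = 0.622894
Configurations with earthquake contribute 0.028074, so
  P(earthquake | alarm, burglary) = 0.028074 / 0.622894 ≈ 0.045
The drop from 0.181 to 0.045 is the explaining-away (discounting) effect.

P(earthquake | alarm) ≈ 0.181; P(earthquake | alarm, burglary) ≈ 0.045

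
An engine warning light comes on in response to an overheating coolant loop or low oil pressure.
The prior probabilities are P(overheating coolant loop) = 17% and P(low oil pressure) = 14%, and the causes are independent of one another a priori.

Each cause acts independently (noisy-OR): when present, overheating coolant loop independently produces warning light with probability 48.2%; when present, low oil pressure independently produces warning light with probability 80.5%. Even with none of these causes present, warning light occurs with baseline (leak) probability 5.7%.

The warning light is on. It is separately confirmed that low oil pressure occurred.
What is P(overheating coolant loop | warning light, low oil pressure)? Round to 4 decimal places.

Under noisy-OR, P(warning light | causes) = 1 − (1−0.057)·∏(1−qᵢ) over the active causes.
By total probability over both values of overheating coolant loop:
  P(warning light | low oil pressure) = 0.816115×0.83 + 0.904748×0.17
        = 0.677375 + 0.153807 = 0.831182
Configurations with overheating coolant loop contribute 0.153807, so
  P(overheating coolant loop | warning light, low oil pressure) = 0.153807 / 0.831182 ≈ 0.1850

P(overheating coolant loop | warning light, low oil pressure) ≈ 0.1850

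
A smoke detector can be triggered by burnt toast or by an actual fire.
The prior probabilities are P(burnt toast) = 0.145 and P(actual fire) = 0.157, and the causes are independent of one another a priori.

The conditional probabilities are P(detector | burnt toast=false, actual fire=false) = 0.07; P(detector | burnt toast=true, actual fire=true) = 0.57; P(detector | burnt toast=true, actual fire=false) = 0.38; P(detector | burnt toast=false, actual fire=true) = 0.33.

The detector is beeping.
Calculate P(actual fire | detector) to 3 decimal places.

By total probability over the 4 (burnt toast, actual fire) configurations:
  P(detector) = 0.07·0.855·0.843 + 0.33·0.855·0.157 + 0.38·0.145·0.843 + 0.57·0.145·0.157
        = 0.050454 + 0.044298 + 0.046449 + 0.012976 = 0.154177
Keeping only the actual fire-present terms gives 0.057274, so
  P(actual fire | detector) = 0.057274 / 0.154177 ≈ 0.371

P(actual fire | detector) ≈ 0.371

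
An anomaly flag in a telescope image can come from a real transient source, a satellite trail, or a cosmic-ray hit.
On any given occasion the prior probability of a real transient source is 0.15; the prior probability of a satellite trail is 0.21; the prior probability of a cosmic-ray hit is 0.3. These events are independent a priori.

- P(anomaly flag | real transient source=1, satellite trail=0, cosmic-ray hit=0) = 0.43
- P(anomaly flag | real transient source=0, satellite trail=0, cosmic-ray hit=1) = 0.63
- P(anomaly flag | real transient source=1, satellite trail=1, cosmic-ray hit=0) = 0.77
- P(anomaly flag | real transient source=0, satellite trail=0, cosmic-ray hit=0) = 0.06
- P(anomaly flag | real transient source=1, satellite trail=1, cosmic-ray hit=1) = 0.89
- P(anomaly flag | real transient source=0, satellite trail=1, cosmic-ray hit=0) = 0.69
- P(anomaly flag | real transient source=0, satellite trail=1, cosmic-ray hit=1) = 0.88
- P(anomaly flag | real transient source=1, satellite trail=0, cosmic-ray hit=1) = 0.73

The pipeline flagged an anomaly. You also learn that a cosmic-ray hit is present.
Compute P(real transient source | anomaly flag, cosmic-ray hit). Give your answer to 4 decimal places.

P(real transient source | anomaly flag, cosmic-ray hit) ≈ 0.1649

P(anomaly flag | cosmic-ray hit) = 0.63*0.85*0.79 + 0.88*0.85*0.21 + 0.73*0.15*0.79 + 0.89*0.15*0.21 = 0.423045 + 0.157080 + 0.086505 + 0.028035 = 0.694665
The real transient source-present share is 0.086505 + 0.028035 = 0.114540.
Hence the posterior is 0.114540/0.694665 ≈ 0.1649.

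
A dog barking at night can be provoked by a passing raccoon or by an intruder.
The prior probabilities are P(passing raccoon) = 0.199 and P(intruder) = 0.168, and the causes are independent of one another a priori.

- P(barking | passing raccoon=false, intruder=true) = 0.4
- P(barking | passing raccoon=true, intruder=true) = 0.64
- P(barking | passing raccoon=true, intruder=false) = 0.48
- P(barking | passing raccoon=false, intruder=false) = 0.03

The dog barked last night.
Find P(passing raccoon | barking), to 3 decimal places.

P(barking) = 0.03*0.801*0.832 + 0.4*0.801*0.168 + 0.48*0.199*0.832 + 0.64*0.199*0.168 = 0.019993 + 0.053827 + 0.079473 + 0.021396 = 0.174689
Of this, 0.100869 comes from 0.079473 + 0.021396 (the passing raccoon=true cases).
P(passing raccoon | barking) = 0.100869 / 0.174689 ≈ 0.577

P(passing raccoon | barking) ≈ 0.577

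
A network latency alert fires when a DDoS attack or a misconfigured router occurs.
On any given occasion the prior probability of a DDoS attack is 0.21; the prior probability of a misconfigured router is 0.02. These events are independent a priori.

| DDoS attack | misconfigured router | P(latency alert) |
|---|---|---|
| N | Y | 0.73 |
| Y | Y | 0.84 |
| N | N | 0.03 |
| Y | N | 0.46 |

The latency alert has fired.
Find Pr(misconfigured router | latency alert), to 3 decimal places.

Pr(misconfigured router | latency alert) ≈ 0.113

P(latency alert) = 0.03*0.79*0.98 + 0.73*0.79*0.02 + 0.46*0.21*0.98 + 0.84*0.21*0.02 = 0.023226 + 0.011534 + 0.094668 + 0.003528 = 0.132956
Restricting to configurations with misconfigured router present: 0.011534 + 0.003528 = 0.015062.
So P(misconfigured router | latency alert) = 0.015062/0.132956 ≈ 0.113.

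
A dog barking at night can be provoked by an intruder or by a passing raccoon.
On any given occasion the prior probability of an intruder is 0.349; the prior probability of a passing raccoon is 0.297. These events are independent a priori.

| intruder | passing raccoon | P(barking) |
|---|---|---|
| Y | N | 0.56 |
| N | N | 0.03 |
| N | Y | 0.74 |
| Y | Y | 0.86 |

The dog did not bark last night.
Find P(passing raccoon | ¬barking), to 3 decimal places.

P(passing raccoon | ¬barking) ≈ 0.105

P(¬barking) = 0.97×0.651×0.703 + 0.26×0.651×0.297 + 0.44×0.349×0.703 + 0.14×0.349×0.297 = 0.443923 + 0.050270 + 0.107953 + 0.014511 = 0.616657
The passing raccoon-present share is 0.050270 + 0.014511 = 0.064781.
So P(passing raccoon | ¬barking) = 0.064781/0.616657 ≈ 0.105.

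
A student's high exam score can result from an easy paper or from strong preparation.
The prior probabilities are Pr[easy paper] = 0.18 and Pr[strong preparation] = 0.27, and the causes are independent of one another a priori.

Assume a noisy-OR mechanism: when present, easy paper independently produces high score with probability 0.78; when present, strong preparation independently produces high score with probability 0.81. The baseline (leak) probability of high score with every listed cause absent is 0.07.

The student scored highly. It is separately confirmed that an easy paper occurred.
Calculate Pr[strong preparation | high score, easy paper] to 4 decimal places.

Under noisy-OR, P(high score | causes) = 1 − (1−0.07)·∏(1−qᵢ) over the active causes.
By total probability over both values of strong preparation:
  P(high score | easy paper) = 0.7954×0.73 + 0.961126×0.27
        = 0.580642 + 0.259504 = 0.840146
The terms with strong preparation present sum to 0.259504, so
  P(strong preparation | high score, easy paper) = 0.259504 / 0.840146 ≈ 0.3089

Pr[strong preparation | high score, easy paper] ≈ 0.3089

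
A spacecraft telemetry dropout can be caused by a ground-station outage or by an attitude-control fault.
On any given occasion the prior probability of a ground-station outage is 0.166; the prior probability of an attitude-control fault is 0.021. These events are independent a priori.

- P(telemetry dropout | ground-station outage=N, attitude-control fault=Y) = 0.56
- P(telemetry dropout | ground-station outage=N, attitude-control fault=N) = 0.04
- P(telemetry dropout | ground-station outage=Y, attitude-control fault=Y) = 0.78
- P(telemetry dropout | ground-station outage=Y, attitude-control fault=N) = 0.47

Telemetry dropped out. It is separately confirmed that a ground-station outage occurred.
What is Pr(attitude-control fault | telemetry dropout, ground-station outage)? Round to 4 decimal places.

Pr(attitude-control fault | telemetry dropout, ground-station outage) ≈ 0.0344

Weight on attitude-control fault=true, given the evidence: 0.78*0.021 = 0.016380
Normalizer over all consistent configurations: 0.47*0.979 + 0.78*0.021 = 0.476510
Posterior = 0.016380 / 0.476510 ≈ 0.0344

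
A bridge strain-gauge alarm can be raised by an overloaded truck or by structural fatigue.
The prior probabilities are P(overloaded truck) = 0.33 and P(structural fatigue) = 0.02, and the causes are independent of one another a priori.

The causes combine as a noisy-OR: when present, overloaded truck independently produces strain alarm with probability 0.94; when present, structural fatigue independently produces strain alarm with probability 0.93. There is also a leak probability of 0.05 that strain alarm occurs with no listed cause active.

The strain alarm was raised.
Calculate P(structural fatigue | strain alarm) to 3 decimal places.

P(structural fatigue | strain alarm) ≈ 0.053

Under noisy-OR, P(strain alarm | causes) = 1 − (1−0.05)·∏(1−qᵢ) over the active causes.
Sum P(strain alarm|·) weighted by the priors over the 4 (overloaded truck, structural fatigue) configurations:
  P(strain alarm) = 0.05·0.67·0.98 + 0.9335·0.67·0.02 + 0.943·0.33·0.98 + 0.99601·0.33·0.02
        = 0.032830 + 0.012509 + 0.304966 + 0.006574 = 0.356879
The terms with structural fatigue present sum to 0.019083, so
  P(structural fatigue | strain alarm) = 0.019083 / 0.356879 ≈ 0.053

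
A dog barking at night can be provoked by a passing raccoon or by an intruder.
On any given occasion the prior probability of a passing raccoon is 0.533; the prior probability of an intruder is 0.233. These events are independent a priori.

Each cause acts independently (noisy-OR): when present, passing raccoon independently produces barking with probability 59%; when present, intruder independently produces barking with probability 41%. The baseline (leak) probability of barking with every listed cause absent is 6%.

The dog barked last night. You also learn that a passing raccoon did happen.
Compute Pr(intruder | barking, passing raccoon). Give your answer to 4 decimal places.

Pr(intruder | barking, passing raccoon) ≈ 0.2763

Under noisy-OR, P(barking | causes) = 1 − (1−0.06)·∏(1−qᵢ) over the active causes.
P(barking | passing raccoon) = 0.6146*0.767 + 0.772614*0.233 = 0.471398 + 0.180019 = 0.651417
Restricting to configurations with intruder present: 0.772614*0.233 = 0.180019.
So P(intruder | barking, passing raccoon) = 0.180019/0.651417 ≈ 0.2763.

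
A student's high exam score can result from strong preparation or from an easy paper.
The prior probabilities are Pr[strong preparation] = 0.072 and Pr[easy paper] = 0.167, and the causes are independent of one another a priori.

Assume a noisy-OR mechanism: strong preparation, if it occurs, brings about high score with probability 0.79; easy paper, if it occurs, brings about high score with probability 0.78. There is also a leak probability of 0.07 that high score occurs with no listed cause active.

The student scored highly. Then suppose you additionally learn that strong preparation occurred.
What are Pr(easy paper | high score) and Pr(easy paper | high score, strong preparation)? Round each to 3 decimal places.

Under noisy-OR, P(high score | causes) = 1 − (1−0.07)·∏(1−qᵢ) over the active causes.
Sum P(high score|·) weighted by the priors over the 4 (strong preparation, easy paper) configurations:
  P(high score) = 0.07×0.928×0.833 + 0.7954×0.928×0.167 + 0.8047×0.072×0.833 + 0.957034×0.072×0.167
        = 0.054112 + 0.123268 + 0.048263 + 0.011507 = 0.237150
The terms with easy paper present sum to 0.134775, so
  P(easy paper | high score) = 0.134775 / 0.237150 ≈ 0.568

Now also conditioning on strong preparation=true:
Enumerate both values of easy paper and weight by the priors:
  P(high score | strong preparation) = 0.8047·0.833 + 0.957034·0.167
        = 0.670315 + 0.159825 = 0.830140
Configurations with easy paper contribute 0.159825, so
  P(easy paper | high score, strong preparation) = 0.159825 / 0.830140 ≈ 0.193
This is intercausal reasoning (explaining away): once strong preparation accounts for the high score, easy paper becomes less likely.

Pr(easy paper | high score) ≈ 0.568; Pr(easy paper | high score, strong preparation) ≈ 0.193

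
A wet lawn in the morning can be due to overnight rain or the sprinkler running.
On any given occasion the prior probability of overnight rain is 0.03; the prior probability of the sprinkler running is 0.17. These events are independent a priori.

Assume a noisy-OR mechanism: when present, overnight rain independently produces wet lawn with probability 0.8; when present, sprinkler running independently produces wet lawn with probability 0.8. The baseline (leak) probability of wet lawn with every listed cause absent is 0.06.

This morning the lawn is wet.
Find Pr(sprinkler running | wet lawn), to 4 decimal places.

Under noisy-OR, P(wet lawn | causes) = 1 − (1−0.06)·∏(1−qᵢ) over the active causes.
Sum P(wet lawn|·) weighted by the priors over the 4 (overnight rain, sprinkler running) configurations:
  P(wet lawn) = 0.06·0.97·0.83 + 0.812·0.97·0.17 + 0.812·0.03·0.83 + 0.9624·0.03·0.17
        = 0.048306 + 0.133899 + 0.020219 + 0.004908 = 0.207332
Keeping only the sprinkler running-present terms gives 0.138807, so
  P(sprinkler running | wet lawn) = 0.138807 / 0.207332 ≈ 0.6695

Pr(sprinkler running | wet lawn) ≈ 0.6695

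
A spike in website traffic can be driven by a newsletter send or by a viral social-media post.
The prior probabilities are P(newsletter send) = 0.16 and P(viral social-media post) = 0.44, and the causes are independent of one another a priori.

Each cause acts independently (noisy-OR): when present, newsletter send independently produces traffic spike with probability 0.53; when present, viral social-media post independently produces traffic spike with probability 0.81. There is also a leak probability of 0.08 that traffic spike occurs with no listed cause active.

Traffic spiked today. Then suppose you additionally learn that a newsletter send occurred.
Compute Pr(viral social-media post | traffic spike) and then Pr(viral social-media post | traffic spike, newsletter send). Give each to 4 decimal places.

Pr(viral social-media post | traffic spike) ≈ 0.8068; Pr(viral social-media post | traffic spike, newsletter send) ≈ 0.5596

Under noisy-OR, P(traffic spike | causes) = 1 − (1−0.08)·∏(1−qᵢ) over the active causes.
Weight on viral social-media post=true, given the evidence: 0.304994 + 0.064616 = 0.369610
Denominator P(traffic spike): 0.08·0.84·0.56 + 0.8252·0.84·0.44 + 0.5676·0.16·0.56 + 0.917844·0.16·0.44 = 0.458099
Posterior = 0.369610 / 0.458099 ≈ 0.8068

Now condition on the additional information:
P(traffic spike | newsletter send) = 0.5676·0.56 + 0.917844·0.44 = 0.317856 + 0.403851 = 0.721707
The viral social-media post-present share is 0.917844·0.44 = 0.403851.
P(viral social-media post | traffic spike, newsletter send) = 0.403851 / 0.721707 ≈ 0.5596
The drop from 0.8068 to 0.5596 is the explaining-away (discounting) effect.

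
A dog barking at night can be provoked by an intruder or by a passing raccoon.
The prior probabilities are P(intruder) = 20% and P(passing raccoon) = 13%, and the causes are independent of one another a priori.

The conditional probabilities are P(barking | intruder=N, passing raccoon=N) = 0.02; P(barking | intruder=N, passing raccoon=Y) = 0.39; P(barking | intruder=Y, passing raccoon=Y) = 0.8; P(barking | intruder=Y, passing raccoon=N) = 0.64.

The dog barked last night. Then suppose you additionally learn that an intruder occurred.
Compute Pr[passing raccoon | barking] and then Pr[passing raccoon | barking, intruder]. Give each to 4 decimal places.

P(barking) = 0.02×0.8×0.87 + 0.39×0.8×0.13 + 0.64×0.2×0.87 + 0.8×0.2×0.13 = 0.013920 + 0.040560 + 0.111360 + 0.020800 = 0.186640
The passing raccoon-present share is 0.040560 + 0.020800 = 0.061360.
So P(passing raccoon | barking) = 0.061360/0.186640 ≈ 0.3288.

Now also conditioning on intruder=true:
Weight on passing raccoon=true, given the evidence: 0.8·0.13 = 0.104000
The normalizing constant is 0.64·0.87 + 0.8·0.13 = 0.660800
Posterior = 0.104000 / 0.660800 ≈ 0.1574

Pr[passing raccoon | barking] ≈ 0.3288; Pr[passing raccoon | barking, intruder] ≈ 0.1574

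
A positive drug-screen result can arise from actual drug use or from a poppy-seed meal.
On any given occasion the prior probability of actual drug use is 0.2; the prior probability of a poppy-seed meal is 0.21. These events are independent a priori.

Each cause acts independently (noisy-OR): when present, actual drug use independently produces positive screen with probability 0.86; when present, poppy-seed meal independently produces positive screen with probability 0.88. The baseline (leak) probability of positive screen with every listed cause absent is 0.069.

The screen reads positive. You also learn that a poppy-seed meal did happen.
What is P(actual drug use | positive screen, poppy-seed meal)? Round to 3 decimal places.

Under noisy-OR, P(positive screen | causes) = 1 − (1−0.069)·∏(1−qᵢ) over the active causes.
Weight on actual drug use=true, given the evidence: 0.984359×0.2 = 0.196872
Normalizer over all consistent configurations: 0.88828×0.8 + 0.984359×0.2 = 0.907496
Posterior = 0.196872 / 0.907496 ≈ 0.217

P(actual drug use | positive screen, poppy-seed meal) ≈ 0.217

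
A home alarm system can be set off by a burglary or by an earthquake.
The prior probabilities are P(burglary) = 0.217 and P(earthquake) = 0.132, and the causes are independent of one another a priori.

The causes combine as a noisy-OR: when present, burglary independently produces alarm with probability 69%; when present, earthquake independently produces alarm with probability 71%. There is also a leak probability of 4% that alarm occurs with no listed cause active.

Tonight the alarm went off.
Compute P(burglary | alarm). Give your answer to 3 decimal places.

Under noisy-OR, P(alarm | causes) = 1 − (1−0.04)·∏(1−qᵢ) over the active causes.
Sum P(alarm|·) weighted by the priors over the 4 (burglary, earthquake) configurations:
  P(alarm) = 0.04*0.783*0.868 + 0.7216*0.783*0.132 + 0.7024*0.217*0.868 + 0.913696*0.217*0.132
        = 0.027186 + 0.074582 + 0.132301 + 0.026172 = 0.260241
The terms with burglary present sum to 0.158473, so
  P(burglary | alarm) = 0.158473 / 0.260241 ≈ 0.609

P(burglary | alarm) ≈ 0.609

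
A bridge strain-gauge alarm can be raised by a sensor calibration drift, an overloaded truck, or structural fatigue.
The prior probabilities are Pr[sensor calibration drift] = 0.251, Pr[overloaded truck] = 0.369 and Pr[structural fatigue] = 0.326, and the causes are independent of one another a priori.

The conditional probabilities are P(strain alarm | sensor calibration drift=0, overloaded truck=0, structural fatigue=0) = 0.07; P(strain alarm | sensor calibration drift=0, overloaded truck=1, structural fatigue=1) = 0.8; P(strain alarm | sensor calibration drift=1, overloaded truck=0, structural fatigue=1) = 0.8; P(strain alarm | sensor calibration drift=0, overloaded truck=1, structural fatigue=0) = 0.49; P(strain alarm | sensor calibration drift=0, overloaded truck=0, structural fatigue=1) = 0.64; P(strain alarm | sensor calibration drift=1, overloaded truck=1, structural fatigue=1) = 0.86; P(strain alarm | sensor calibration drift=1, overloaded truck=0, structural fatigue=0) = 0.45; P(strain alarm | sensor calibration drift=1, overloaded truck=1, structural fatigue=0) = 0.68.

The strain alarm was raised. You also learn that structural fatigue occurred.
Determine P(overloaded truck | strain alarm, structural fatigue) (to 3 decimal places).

P(strain alarm | structural fatigue) = 0.64*0.749*0.631 + 0.8*0.749*0.369 + 0.8*0.251*0.631 + 0.86*0.251*0.369 = 0.302476 + 0.221105 + 0.126705 + 0.079652 = 0.729938
Restricting to configurations with overloaded truck present: 0.221105 + 0.079652 = 0.300757.
So P(overloaded truck | strain alarm, structural fatigue) = 0.300757/0.729938 ≈ 0.412.

P(overloaded truck | strain alarm, structural fatigue) ≈ 0.412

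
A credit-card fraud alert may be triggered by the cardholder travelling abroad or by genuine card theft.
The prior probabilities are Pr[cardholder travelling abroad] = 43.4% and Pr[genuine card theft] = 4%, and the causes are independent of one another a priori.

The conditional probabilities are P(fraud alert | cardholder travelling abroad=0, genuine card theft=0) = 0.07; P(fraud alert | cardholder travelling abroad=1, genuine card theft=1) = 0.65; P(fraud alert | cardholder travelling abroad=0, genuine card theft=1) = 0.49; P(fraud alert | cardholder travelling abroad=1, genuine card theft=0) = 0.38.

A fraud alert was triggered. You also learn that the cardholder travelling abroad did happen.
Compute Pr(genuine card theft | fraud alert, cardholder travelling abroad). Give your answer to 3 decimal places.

Pr(genuine card theft | fraud alert, cardholder travelling abroad) ≈ 0.067

Enumerate both values of genuine card theft and weight by the priors:
  P(fraud alert | cardholder travelling abroad) = 0.38*0.96 + 0.65*0.04
        = 0.364800 + 0.026000 = 0.390800
Keeping only the genuine card theft-present terms gives 0.026000, so
  P(genuine card theft | fraud alert, cardholder travelling abroad) = 0.026000 / 0.390800 ≈ 0.067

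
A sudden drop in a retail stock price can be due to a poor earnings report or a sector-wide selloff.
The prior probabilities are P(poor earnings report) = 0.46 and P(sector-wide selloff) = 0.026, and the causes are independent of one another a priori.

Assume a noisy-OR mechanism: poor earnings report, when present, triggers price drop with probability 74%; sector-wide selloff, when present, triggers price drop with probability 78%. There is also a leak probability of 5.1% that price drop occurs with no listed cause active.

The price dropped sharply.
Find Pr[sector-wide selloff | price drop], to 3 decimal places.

Under noisy-OR, P(price drop | causes) = 1 − (1−0.051)·∏(1−qᵢ) over the active causes.
Sum P(price drop|·) weighted by the priors over the 4 (poor earnings report, sector-wide selloff) configurations:
  P(price drop) = 0.051*0.54*0.974 + 0.79122*0.54*0.026 + 0.75326*0.46*0.974 + 0.945717*0.46*0.026
        = 0.026824 + 0.011109 + 0.337491 + 0.011311 = 0.386735
Configurations with sector-wide selloff contribute 0.022420, so
  P(sector-wide selloff | price drop) = 0.022420 / 0.386735 ≈ 0.058

Pr[sector-wide selloff | price drop] ≈ 0.058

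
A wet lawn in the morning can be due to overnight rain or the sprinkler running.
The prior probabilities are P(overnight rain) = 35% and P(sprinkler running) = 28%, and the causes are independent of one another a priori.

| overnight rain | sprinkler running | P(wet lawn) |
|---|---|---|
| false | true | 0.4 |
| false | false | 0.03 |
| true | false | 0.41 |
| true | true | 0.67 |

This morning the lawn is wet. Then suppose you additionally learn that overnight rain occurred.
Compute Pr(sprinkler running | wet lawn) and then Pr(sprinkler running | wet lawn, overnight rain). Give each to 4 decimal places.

Pr(sprinkler running | wet lawn) ≈ 0.5412; Pr(sprinkler running | wet lawn, overnight rain) ≈ 0.3886

For the numerator, keep only sprinkler running=true terms: 0.072800 + 0.065660 = 0.138460
Denominator P(wet lawn): 0.03·0.65·0.72 + 0.4·0.65·0.28 + 0.41·0.35·0.72 + 0.67·0.35·0.28 = 0.255820
Posterior = 0.138460 / 0.255820 ≈ 0.5412

With the extra evidence:
P(wet lawn | overnight rain) = 0.41*0.72 + 0.67*0.28 = 0.295200 + 0.187600 = 0.482800
Restricting to configurations with sprinkler running present: 0.67*0.28 = 0.187600.
So P(sprinkler running | wet lawn, overnight rain) = 0.187600/0.482800 ≈ 0.3886.
— overnight rain explains away the evidence for sprinkler running.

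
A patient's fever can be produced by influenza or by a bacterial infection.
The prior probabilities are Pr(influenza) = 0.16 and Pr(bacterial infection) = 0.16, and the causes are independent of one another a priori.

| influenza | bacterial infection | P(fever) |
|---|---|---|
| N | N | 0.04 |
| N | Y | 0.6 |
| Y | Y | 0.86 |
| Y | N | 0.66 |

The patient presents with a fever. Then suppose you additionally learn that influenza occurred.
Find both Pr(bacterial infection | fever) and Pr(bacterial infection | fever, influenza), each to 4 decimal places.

Pr(bacterial infection | fever) ≈ 0.4675; Pr(bacterial infection | fever, influenza) ≈ 0.1988

Weight on bacterial infection=true, given the evidence: 0.080640 + 0.022016 = 0.102656
Denominator P(fever): 0.04·0.84·0.84 + 0.6·0.84·0.16 + 0.66·0.16·0.84 + 0.86·0.16·0.16 = 0.219584
P(bacterial infection | fever) = 0.102656/0.219584 ≈ 0.4675

Now condition on the additional information:
P(fever | influenza) = 0.66*0.84 + 0.86*0.16 = 0.554400 + 0.137600 = 0.692000
The bacterial infection-present share is 0.86*0.16 = 0.137600.
P(bacterial infection | fever, influenza) = 0.137600 / 0.692000 ≈ 0.1988
The drop from 0.4675 to 0.1988 is the explaining-away (discounting) effect.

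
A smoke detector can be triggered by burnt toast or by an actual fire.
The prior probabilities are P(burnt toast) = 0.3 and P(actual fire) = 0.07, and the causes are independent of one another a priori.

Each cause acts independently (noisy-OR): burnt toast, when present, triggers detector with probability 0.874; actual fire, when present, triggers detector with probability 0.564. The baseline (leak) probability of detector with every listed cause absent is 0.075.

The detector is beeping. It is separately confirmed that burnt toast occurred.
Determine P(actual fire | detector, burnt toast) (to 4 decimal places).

Under noisy-OR, P(detector | causes) = 1 − (1−0.075)·∏(1−qᵢ) over the active causes.
Weight on actual fire=true, given the evidence: 0.949184×0.07 = 0.066443
Denominator P(detector | burnt toast): 0.88345×0.93 + 0.949184×0.07 = 0.888051
P(actual fire | detector, burnt toast) = 0.066443/0.888051 ≈ 0.0748

P(actual fire | detector, burnt toast) ≈ 0.0748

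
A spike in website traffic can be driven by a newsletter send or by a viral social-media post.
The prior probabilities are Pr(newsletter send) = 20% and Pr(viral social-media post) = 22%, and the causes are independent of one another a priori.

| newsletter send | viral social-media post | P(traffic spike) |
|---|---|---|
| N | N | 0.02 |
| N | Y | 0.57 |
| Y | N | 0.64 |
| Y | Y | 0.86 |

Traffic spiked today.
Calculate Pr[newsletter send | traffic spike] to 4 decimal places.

Weight on newsletter send=true, given the evidence: 0.099840 + 0.037840 = 0.137680
Normalizer over all consistent configurations: 0.02·0.8·0.78 + 0.57·0.8·0.22 + 0.64·0.2·0.78 + 0.86·0.2·0.22 = 0.250480
Posterior = 0.137680 / 0.250480 ≈ 0.5497

Pr[newsletter send | traffic spike] ≈ 0.5497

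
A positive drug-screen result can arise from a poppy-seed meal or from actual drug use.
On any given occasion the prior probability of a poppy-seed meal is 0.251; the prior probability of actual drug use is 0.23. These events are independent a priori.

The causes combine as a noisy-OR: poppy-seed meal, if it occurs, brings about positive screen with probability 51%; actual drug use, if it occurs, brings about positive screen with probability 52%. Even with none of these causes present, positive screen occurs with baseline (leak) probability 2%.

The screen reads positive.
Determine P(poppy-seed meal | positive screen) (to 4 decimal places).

Under noisy-OR, P(positive screen | causes) = 1 − (1−0.02)·∏(1−qᵢ) over the active causes.
P(positive screen) = 0.02*0.749*0.77 + 0.5296*0.749*0.23 + 0.5198*0.251*0.77 + 0.769504*0.251*0.23 = 0.011535 + 0.091234 + 0.100462 + 0.044423 = 0.247654
Of this, 0.144885 comes from 0.100462 + 0.044423 (the poppy-seed meal=true cases).
P(poppy-seed meal | positive screen) = 0.144885 / 0.247654 ≈ 0.5850

P(poppy-seed meal | positive screen) ≈ 0.5850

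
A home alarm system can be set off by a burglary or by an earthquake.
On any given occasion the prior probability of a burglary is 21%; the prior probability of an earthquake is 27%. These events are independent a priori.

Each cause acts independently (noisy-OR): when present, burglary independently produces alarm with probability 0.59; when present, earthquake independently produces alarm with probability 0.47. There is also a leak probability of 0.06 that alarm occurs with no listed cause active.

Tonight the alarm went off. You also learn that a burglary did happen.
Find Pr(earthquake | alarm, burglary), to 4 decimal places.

Pr(earthquake | alarm, burglary) ≈ 0.3238

Under noisy-OR, P(alarm | causes) = 1 − (1−0.06)·∏(1−qᵢ) over the active causes.
By total probability over both values of earthquake:
  P(alarm | burglary) = 0.6146·0.73 + 0.795738·0.27
        = 0.448658 + 0.214849 = 0.663507
Keeping only the earthquake-present terms gives 0.214849, so
  P(earthquake | alarm, burglary) = 0.214849 / 0.663507 ≈ 0.3238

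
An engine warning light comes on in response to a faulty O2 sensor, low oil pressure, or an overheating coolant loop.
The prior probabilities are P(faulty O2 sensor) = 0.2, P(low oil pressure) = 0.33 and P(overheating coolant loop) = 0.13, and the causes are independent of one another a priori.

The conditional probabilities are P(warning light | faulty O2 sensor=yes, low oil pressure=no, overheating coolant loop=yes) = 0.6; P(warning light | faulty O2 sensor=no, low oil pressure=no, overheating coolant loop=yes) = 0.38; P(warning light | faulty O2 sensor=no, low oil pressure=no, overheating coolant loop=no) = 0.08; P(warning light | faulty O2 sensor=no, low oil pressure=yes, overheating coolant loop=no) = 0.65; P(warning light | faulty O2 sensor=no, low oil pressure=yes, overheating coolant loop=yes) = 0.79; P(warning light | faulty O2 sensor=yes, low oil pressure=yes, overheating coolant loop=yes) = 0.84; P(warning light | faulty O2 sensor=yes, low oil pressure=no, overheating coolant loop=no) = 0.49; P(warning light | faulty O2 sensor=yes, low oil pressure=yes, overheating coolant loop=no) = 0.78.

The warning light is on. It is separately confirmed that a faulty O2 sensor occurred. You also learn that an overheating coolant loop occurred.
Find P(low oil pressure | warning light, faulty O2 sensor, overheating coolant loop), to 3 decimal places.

P(warning light | faulty O2 sensor, overheating coolant loop) = 0.6·0.67 + 0.84·0.33 = 0.402000 + 0.277200 = 0.679200
Of this, 0.277200 comes from 0.84·0.33 (the low oil pressure=true cases).
So P(low oil pressure | warning light, faulty O2 sensor, overheating coolant loop) = 0.277200/0.679200 ≈ 0.408.

P(low oil pressure | warning light, faulty O2 sensor, overheating coolant loop) ≈ 0.408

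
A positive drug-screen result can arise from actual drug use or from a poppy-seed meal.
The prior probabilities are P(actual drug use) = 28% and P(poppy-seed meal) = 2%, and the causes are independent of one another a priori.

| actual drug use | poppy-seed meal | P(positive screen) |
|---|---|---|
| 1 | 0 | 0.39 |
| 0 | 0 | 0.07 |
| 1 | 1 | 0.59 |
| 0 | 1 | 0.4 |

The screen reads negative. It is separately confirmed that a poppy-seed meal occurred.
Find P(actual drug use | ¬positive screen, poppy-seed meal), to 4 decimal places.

P(actual drug use | ¬positive screen, poppy-seed meal) ≈ 0.2099

Weight on actual drug use=true, given the evidence: 0.41·0.28 = 0.114800
Normalizer over all consistent configurations: 0.6·0.72 + 0.41·0.28 = 0.546800
Posterior = 0.114800 / 0.546800 ≈ 0.2099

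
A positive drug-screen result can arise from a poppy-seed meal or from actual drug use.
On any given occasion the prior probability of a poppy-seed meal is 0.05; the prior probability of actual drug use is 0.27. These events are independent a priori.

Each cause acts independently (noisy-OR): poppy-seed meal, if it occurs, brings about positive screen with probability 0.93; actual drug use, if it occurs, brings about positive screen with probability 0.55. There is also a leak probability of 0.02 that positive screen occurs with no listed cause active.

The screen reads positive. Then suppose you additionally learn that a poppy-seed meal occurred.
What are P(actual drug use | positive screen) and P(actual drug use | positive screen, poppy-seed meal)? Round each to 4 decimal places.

Under noisy-OR, P(positive screen | causes) = 1 − (1−0.02)·∏(1−qᵢ) over the active causes.
By total probability over the 4 (poppy-seed meal, actual drug use) configurations:
  P(positive screen) = 0.02·0.95·0.73 + 0.559·0.95·0.27 + 0.9314·0.05·0.73 + 0.96913·0.05·0.27
        = 0.013870 + 0.143384 + 0.033996 + 0.013083 = 0.204333
Keeping only the actual drug use-present terms gives 0.156467, so
  P(actual drug use | positive screen) = 0.156467 / 0.204333 ≈ 0.7657

Now also conditioning on poppy-seed meal=true:
For the numerator, keep only actual drug use=true terms: 0.96913*0.27 = 0.261665
Denominator P(positive screen | poppy-seed meal): 0.9314*0.73 + 0.96913*0.27 = 0.941587
P(actual drug use | positive screen, poppy-seed meal) = 0.261665/0.941587 ≈ 0.2779
The drop from 0.7657 to 0.2779 is the explaining-away (discounting) effect.

P(actual drug use | positive screen) ≈ 0.7657; P(actual drug use | positive screen, poppy-seed meal) ≈ 0.2779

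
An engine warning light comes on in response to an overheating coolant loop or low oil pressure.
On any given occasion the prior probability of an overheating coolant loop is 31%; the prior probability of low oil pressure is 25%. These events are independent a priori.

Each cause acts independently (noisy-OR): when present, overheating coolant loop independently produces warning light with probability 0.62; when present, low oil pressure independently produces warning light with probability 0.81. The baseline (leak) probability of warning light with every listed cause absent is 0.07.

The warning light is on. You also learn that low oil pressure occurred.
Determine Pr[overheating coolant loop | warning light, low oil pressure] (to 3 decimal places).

Pr[overheating coolant loop | warning light, low oil pressure] ≈ 0.337

Under noisy-OR, P(warning light | causes) = 1 − (1−0.07)·∏(1−qᵢ) over the active causes.
Sum P(warning light|·) weighted by the priors over both values of overheating coolant loop:
  P(warning light | low oil pressure) = 0.8233×0.69 + 0.932854×0.31
        = 0.568077 + 0.289185 = 0.857262
Keeping only the overheating coolant loop-present terms gives 0.289185, so
  P(overheating coolant loop | warning light, low oil pressure) = 0.289185 / 0.857262 ≈ 0.337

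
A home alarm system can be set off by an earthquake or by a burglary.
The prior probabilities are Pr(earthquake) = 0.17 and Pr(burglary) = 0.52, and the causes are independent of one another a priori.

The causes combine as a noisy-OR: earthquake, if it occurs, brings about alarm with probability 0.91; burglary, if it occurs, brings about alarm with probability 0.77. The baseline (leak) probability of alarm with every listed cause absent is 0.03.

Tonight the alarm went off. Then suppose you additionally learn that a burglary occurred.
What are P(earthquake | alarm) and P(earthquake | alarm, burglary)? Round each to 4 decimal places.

Under noisy-OR, P(alarm | causes) = 1 − (1−0.03)·∏(1−qᵢ) over the active causes.
Enumerate the 4 (earthquake, burglary) configurations and weight by the priors:
  P(alarm) = 0.03·0.83·0.48 + 0.7769·0.83·0.52 + 0.9127·0.17·0.48 + 0.979921·0.17·0.52
        = 0.011952 + 0.335310 + 0.074476 + 0.086625 = 0.508363
Keeping only the earthquake-present terms gives 0.161101, so
  P(earthquake | alarm) = 0.161101 / 0.508363 ≈ 0.3169

With the extra evidence:
Sum P(alarm|·) weighted by the priors over both values of earthquake:
  P(alarm | burglary) = 0.7769·0.83 + 0.979921·0.17
        = 0.644827 + 0.166587 = 0.811414
Keeping only the earthquake-present terms gives 0.166587, so
  P(earthquake | alarm, burglary) = 0.166587 / 0.811414 ≈ 0.2053

P(earthquake | alarm) ≈ 0.3169; P(earthquake | alarm, burglary) ≈ 0.2053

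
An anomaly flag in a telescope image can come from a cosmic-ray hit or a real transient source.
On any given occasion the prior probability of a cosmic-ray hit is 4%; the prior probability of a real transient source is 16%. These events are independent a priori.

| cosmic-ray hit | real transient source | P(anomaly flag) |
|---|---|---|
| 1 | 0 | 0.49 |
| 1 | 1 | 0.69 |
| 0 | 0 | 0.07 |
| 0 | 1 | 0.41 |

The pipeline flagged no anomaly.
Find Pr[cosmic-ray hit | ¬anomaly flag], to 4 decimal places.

Pr[cosmic-ray hit | ¬anomaly flag] ≈ 0.0222

Enumerate the 4 (cosmic-ray hit, real transient source) configurations and weight by the priors:
  P(¬anomaly flag) = 0.93·0.96·0.84 + 0.59·0.96·0.16 + 0.51·0.04·0.84 + 0.31·0.04·0.16
        = 0.749952 + 0.090624 + 0.017136 + 0.001984 = 0.859696
Keeping only the cosmic-ray hit-present terms gives 0.019120, so
  P(cosmic-ray hit | ¬anomaly flag) = 0.019120 / 0.859696 ≈ 0.0222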